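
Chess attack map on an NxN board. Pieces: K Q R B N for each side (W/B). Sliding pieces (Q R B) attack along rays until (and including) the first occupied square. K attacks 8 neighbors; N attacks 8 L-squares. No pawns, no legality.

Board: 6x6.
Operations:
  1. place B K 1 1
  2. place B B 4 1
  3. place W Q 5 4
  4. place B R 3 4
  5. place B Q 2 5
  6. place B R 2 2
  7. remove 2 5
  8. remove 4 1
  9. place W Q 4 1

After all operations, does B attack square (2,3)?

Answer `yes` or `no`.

Answer: yes

Derivation:
Op 1: place BK@(1,1)
Op 2: place BB@(4,1)
Op 3: place WQ@(5,4)
Op 4: place BR@(3,4)
Op 5: place BQ@(2,5)
Op 6: place BR@(2,2)
Op 7: remove (2,5)
Op 8: remove (4,1)
Op 9: place WQ@(4,1)
Per-piece attacks for B:
  BK@(1,1): attacks (1,2) (1,0) (2,1) (0,1) (2,2) (2,0) (0,2) (0,0)
  BR@(2,2): attacks (2,3) (2,4) (2,5) (2,1) (2,0) (3,2) (4,2) (5,2) (1,2) (0,2)
  BR@(3,4): attacks (3,5) (3,3) (3,2) (3,1) (3,0) (4,4) (5,4) (2,4) (1,4) (0,4) [ray(1,0) blocked at (5,4)]
B attacks (2,3): yes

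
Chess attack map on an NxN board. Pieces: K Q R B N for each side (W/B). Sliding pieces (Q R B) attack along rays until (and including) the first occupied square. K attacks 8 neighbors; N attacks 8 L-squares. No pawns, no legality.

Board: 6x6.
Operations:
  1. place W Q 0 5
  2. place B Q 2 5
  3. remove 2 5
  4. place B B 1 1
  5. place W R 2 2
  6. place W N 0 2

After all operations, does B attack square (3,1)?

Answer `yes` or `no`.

Op 1: place WQ@(0,5)
Op 2: place BQ@(2,5)
Op 3: remove (2,5)
Op 4: place BB@(1,1)
Op 5: place WR@(2,2)
Op 6: place WN@(0,2)
Per-piece attacks for B:
  BB@(1,1): attacks (2,2) (2,0) (0,2) (0,0) [ray(1,1) blocked at (2,2); ray(-1,1) blocked at (0,2)]
B attacks (3,1): no

Answer: no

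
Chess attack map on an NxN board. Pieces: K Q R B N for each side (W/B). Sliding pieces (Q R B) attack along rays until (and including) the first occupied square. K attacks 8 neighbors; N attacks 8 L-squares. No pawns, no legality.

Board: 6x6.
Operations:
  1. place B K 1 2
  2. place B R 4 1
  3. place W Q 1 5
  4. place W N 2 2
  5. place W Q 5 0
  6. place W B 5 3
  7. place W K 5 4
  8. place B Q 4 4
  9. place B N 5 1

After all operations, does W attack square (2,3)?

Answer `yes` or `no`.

Op 1: place BK@(1,2)
Op 2: place BR@(4,1)
Op 3: place WQ@(1,5)
Op 4: place WN@(2,2)
Op 5: place WQ@(5,0)
Op 6: place WB@(5,3)
Op 7: place WK@(5,4)
Op 8: place BQ@(4,4)
Op 9: place BN@(5,1)
Per-piece attacks for W:
  WQ@(1,5): attacks (1,4) (1,3) (1,2) (2,5) (3,5) (4,5) (5,5) (0,5) (2,4) (3,3) (4,2) (5,1) (0,4) [ray(0,-1) blocked at (1,2); ray(1,-1) blocked at (5,1)]
  WN@(2,2): attacks (3,4) (4,3) (1,4) (0,3) (3,0) (4,1) (1,0) (0,1)
  WQ@(5,0): attacks (5,1) (4,0) (3,0) (2,0) (1,0) (0,0) (4,1) [ray(0,1) blocked at (5,1); ray(-1,1) blocked at (4,1)]
  WB@(5,3): attacks (4,4) (4,2) (3,1) (2,0) [ray(-1,1) blocked at (4,4)]
  WK@(5,4): attacks (5,5) (5,3) (4,4) (4,5) (4,3)
W attacks (2,3): no

Answer: no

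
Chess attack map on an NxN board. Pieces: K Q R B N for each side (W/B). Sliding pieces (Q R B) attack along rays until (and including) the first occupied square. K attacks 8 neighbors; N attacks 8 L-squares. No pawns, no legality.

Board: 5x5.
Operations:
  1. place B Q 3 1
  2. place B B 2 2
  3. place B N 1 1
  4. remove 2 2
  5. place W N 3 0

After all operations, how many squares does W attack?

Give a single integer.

Answer: 3

Derivation:
Op 1: place BQ@(3,1)
Op 2: place BB@(2,2)
Op 3: place BN@(1,1)
Op 4: remove (2,2)
Op 5: place WN@(3,0)
Per-piece attacks for W:
  WN@(3,0): attacks (4,2) (2,2) (1,1)
Union (3 distinct): (1,1) (2,2) (4,2)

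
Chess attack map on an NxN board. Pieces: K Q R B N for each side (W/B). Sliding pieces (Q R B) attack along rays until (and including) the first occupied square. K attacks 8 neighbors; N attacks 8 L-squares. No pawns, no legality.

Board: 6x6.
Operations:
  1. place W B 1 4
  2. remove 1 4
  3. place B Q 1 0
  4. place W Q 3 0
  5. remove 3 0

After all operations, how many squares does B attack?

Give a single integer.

Answer: 15

Derivation:
Op 1: place WB@(1,4)
Op 2: remove (1,4)
Op 3: place BQ@(1,0)
Op 4: place WQ@(3,0)
Op 5: remove (3,0)
Per-piece attacks for B:
  BQ@(1,0): attacks (1,1) (1,2) (1,3) (1,4) (1,5) (2,0) (3,0) (4,0) (5,0) (0,0) (2,1) (3,2) (4,3) (5,4) (0,1)
Union (15 distinct): (0,0) (0,1) (1,1) (1,2) (1,3) (1,4) (1,5) (2,0) (2,1) (3,0) (3,2) (4,0) (4,3) (5,0) (5,4)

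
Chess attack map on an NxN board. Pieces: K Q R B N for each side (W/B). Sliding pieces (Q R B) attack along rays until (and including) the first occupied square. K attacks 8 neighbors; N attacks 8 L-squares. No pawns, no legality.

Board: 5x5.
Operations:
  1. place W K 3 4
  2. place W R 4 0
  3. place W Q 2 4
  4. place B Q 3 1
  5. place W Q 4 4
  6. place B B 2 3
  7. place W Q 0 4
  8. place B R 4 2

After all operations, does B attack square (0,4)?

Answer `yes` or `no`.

Answer: yes

Derivation:
Op 1: place WK@(3,4)
Op 2: place WR@(4,0)
Op 3: place WQ@(2,4)
Op 4: place BQ@(3,1)
Op 5: place WQ@(4,4)
Op 6: place BB@(2,3)
Op 7: place WQ@(0,4)
Op 8: place BR@(4,2)
Per-piece attacks for B:
  BB@(2,3): attacks (3,4) (3,2) (4,1) (1,4) (1,2) (0,1) [ray(1,1) blocked at (3,4)]
  BQ@(3,1): attacks (3,2) (3,3) (3,4) (3,0) (4,1) (2,1) (1,1) (0,1) (4,2) (4,0) (2,2) (1,3) (0,4) (2,0) [ray(0,1) blocked at (3,4); ray(1,1) blocked at (4,2); ray(1,-1) blocked at (4,0); ray(-1,1) blocked at (0,4)]
  BR@(4,2): attacks (4,3) (4,4) (4,1) (4,0) (3,2) (2,2) (1,2) (0,2) [ray(0,1) blocked at (4,4); ray(0,-1) blocked at (4,0)]
B attacks (0,4): yes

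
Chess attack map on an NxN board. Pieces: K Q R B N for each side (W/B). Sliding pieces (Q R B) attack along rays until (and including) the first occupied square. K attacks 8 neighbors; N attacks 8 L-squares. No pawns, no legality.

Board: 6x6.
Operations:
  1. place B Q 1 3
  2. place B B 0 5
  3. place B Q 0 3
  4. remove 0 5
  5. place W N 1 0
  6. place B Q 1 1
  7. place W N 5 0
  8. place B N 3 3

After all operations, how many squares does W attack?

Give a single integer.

Op 1: place BQ@(1,3)
Op 2: place BB@(0,5)
Op 3: place BQ@(0,3)
Op 4: remove (0,5)
Op 5: place WN@(1,0)
Op 6: place BQ@(1,1)
Op 7: place WN@(5,0)
Op 8: place BN@(3,3)
Per-piece attacks for W:
  WN@(1,0): attacks (2,2) (3,1) (0,2)
  WN@(5,0): attacks (4,2) (3,1)
Union (4 distinct): (0,2) (2,2) (3,1) (4,2)

Answer: 4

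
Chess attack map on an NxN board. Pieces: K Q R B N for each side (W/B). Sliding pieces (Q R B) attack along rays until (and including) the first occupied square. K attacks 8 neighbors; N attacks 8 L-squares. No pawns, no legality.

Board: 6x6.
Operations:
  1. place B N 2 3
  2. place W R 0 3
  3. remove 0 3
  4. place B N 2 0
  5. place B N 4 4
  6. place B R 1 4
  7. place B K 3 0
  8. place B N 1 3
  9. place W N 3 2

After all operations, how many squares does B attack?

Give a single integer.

Op 1: place BN@(2,3)
Op 2: place WR@(0,3)
Op 3: remove (0,3)
Op 4: place BN@(2,0)
Op 5: place BN@(4,4)
Op 6: place BR@(1,4)
Op 7: place BK@(3,0)
Op 8: place BN@(1,3)
Op 9: place WN@(3,2)
Per-piece attacks for B:
  BN@(1,3): attacks (2,5) (3,4) (0,5) (2,1) (3,2) (0,1)
  BR@(1,4): attacks (1,5) (1,3) (2,4) (3,4) (4,4) (0,4) [ray(0,-1) blocked at (1,3); ray(1,0) blocked at (4,4)]
  BN@(2,0): attacks (3,2) (4,1) (1,2) (0,1)
  BN@(2,3): attacks (3,5) (4,4) (1,5) (0,4) (3,1) (4,2) (1,1) (0,2)
  BK@(3,0): attacks (3,1) (4,0) (2,0) (4,1) (2,1)
  BN@(4,4): attacks (2,5) (5,2) (3,2) (2,3)
Union (22 distinct): (0,1) (0,2) (0,4) (0,5) (1,1) (1,2) (1,3) (1,5) (2,0) (2,1) (2,3) (2,4) (2,5) (3,1) (3,2) (3,4) (3,5) (4,0) (4,1) (4,2) (4,4) (5,2)

Answer: 22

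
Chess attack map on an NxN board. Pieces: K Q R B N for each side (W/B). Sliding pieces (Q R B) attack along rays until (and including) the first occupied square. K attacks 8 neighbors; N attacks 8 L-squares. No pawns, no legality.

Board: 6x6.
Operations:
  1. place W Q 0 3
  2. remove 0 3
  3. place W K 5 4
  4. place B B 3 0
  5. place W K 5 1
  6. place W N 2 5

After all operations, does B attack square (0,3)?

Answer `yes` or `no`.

Op 1: place WQ@(0,3)
Op 2: remove (0,3)
Op 3: place WK@(5,4)
Op 4: place BB@(3,0)
Op 5: place WK@(5,1)
Op 6: place WN@(2,5)
Per-piece attacks for B:
  BB@(3,0): attacks (4,1) (5,2) (2,1) (1,2) (0,3)
B attacks (0,3): yes

Answer: yes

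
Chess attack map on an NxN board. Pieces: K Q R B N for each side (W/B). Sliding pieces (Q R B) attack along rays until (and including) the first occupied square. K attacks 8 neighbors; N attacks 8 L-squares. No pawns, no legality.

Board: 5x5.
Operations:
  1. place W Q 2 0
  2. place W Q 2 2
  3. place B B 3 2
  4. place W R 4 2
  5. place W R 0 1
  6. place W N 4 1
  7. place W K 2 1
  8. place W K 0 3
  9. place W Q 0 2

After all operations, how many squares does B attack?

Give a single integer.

Op 1: place WQ@(2,0)
Op 2: place WQ@(2,2)
Op 3: place BB@(3,2)
Op 4: place WR@(4,2)
Op 5: place WR@(0,1)
Op 6: place WN@(4,1)
Op 7: place WK@(2,1)
Op 8: place WK@(0,3)
Op 9: place WQ@(0,2)
Per-piece attacks for B:
  BB@(3,2): attacks (4,3) (4,1) (2,3) (1,4) (2,1) [ray(1,-1) blocked at (4,1); ray(-1,-1) blocked at (2,1)]
Union (5 distinct): (1,4) (2,1) (2,3) (4,1) (4,3)

Answer: 5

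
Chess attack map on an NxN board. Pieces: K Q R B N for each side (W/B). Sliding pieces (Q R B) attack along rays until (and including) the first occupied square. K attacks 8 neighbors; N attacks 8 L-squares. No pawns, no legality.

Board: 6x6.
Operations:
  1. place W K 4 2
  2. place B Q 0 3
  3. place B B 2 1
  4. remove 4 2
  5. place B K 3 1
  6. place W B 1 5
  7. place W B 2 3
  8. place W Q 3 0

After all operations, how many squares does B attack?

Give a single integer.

Op 1: place WK@(4,2)
Op 2: place BQ@(0,3)
Op 3: place BB@(2,1)
Op 4: remove (4,2)
Op 5: place BK@(3,1)
Op 6: place WB@(1,5)
Op 7: place WB@(2,3)
Op 8: place WQ@(3,0)
Per-piece attacks for B:
  BQ@(0,3): attacks (0,4) (0,5) (0,2) (0,1) (0,0) (1,3) (2,3) (1,4) (2,5) (1,2) (2,1) [ray(1,0) blocked at (2,3); ray(1,-1) blocked at (2,1)]
  BB@(2,1): attacks (3,2) (4,3) (5,4) (3,0) (1,2) (0,3) (1,0) [ray(1,-1) blocked at (3,0); ray(-1,1) blocked at (0,3)]
  BK@(3,1): attacks (3,2) (3,0) (4,1) (2,1) (4,2) (4,0) (2,2) (2,0)
Union (22 distinct): (0,0) (0,1) (0,2) (0,3) (0,4) (0,5) (1,0) (1,2) (1,3) (1,4) (2,0) (2,1) (2,2) (2,3) (2,5) (3,0) (3,2) (4,0) (4,1) (4,2) (4,3) (5,4)

Answer: 22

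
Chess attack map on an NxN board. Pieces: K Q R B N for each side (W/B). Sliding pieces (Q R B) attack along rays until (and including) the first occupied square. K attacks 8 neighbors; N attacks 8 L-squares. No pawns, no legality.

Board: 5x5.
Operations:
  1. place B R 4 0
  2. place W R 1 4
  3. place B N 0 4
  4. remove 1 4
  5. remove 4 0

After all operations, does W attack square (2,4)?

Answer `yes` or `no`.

Op 1: place BR@(4,0)
Op 2: place WR@(1,4)
Op 3: place BN@(0,4)
Op 4: remove (1,4)
Op 5: remove (4,0)
Per-piece attacks for W:
W attacks (2,4): no

Answer: no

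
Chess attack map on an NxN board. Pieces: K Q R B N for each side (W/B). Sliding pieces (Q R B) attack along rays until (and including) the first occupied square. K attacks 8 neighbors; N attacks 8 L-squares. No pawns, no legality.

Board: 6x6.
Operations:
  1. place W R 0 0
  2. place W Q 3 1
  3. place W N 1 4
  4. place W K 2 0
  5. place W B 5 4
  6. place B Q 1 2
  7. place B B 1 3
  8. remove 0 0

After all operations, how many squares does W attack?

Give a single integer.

Answer: 21

Derivation:
Op 1: place WR@(0,0)
Op 2: place WQ@(3,1)
Op 3: place WN@(1,4)
Op 4: place WK@(2,0)
Op 5: place WB@(5,4)
Op 6: place BQ@(1,2)
Op 7: place BB@(1,3)
Op 8: remove (0,0)
Per-piece attacks for W:
  WN@(1,4): attacks (3,5) (2,2) (3,3) (0,2)
  WK@(2,0): attacks (2,1) (3,0) (1,0) (3,1) (1,1)
  WQ@(3,1): attacks (3,2) (3,3) (3,4) (3,5) (3,0) (4,1) (5,1) (2,1) (1,1) (0,1) (4,2) (5,3) (4,0) (2,2) (1,3) (2,0) [ray(-1,1) blocked at (1,3); ray(-1,-1) blocked at (2,0)]
  WB@(5,4): attacks (4,5) (4,3) (3,2) (2,1) (1,0)
Union (21 distinct): (0,1) (0,2) (1,0) (1,1) (1,3) (2,0) (2,1) (2,2) (3,0) (3,1) (3,2) (3,3) (3,4) (3,5) (4,0) (4,1) (4,2) (4,3) (4,5) (5,1) (5,3)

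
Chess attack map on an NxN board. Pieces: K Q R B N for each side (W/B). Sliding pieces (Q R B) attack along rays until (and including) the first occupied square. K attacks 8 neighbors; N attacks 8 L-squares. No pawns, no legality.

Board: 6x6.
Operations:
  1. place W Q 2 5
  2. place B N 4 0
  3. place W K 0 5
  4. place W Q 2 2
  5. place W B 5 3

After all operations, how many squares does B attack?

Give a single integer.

Answer: 3

Derivation:
Op 1: place WQ@(2,5)
Op 2: place BN@(4,0)
Op 3: place WK@(0,5)
Op 4: place WQ@(2,2)
Op 5: place WB@(5,3)
Per-piece attacks for B:
  BN@(4,0): attacks (5,2) (3,2) (2,1)
Union (3 distinct): (2,1) (3,2) (5,2)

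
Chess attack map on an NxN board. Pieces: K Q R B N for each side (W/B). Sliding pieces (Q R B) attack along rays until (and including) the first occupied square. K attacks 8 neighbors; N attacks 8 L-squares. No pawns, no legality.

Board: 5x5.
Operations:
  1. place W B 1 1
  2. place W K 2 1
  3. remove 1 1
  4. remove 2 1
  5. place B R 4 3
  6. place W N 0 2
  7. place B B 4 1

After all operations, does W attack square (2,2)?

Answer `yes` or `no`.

Op 1: place WB@(1,1)
Op 2: place WK@(2,1)
Op 3: remove (1,1)
Op 4: remove (2,1)
Op 5: place BR@(4,3)
Op 6: place WN@(0,2)
Op 7: place BB@(4,1)
Per-piece attacks for W:
  WN@(0,2): attacks (1,4) (2,3) (1,0) (2,1)
W attacks (2,2): no

Answer: no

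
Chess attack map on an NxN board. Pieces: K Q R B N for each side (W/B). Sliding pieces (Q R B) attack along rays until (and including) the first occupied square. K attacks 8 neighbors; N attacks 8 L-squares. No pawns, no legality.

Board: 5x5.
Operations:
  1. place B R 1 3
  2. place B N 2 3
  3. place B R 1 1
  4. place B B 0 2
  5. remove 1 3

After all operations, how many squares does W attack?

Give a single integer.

Answer: 0

Derivation:
Op 1: place BR@(1,3)
Op 2: place BN@(2,3)
Op 3: place BR@(1,1)
Op 4: place BB@(0,2)
Op 5: remove (1,3)
Per-piece attacks for W:
Union (0 distinct): (none)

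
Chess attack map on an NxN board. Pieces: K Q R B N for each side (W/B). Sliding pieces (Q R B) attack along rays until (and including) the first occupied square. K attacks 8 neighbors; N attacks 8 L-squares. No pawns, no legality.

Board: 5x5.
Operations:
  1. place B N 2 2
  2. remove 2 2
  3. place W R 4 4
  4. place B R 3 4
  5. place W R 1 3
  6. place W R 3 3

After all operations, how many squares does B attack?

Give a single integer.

Op 1: place BN@(2,2)
Op 2: remove (2,2)
Op 3: place WR@(4,4)
Op 4: place BR@(3,4)
Op 5: place WR@(1,3)
Op 6: place WR@(3,3)
Per-piece attacks for B:
  BR@(3,4): attacks (3,3) (4,4) (2,4) (1,4) (0,4) [ray(0,-1) blocked at (3,3); ray(1,0) blocked at (4,4)]
Union (5 distinct): (0,4) (1,4) (2,4) (3,3) (4,4)

Answer: 5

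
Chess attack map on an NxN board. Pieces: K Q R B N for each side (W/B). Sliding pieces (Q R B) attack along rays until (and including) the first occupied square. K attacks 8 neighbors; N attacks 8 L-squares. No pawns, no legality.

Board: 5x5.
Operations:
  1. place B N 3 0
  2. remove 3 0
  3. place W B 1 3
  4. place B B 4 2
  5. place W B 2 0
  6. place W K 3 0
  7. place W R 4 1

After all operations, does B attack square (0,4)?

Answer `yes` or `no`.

Answer: no

Derivation:
Op 1: place BN@(3,0)
Op 2: remove (3,0)
Op 3: place WB@(1,3)
Op 4: place BB@(4,2)
Op 5: place WB@(2,0)
Op 6: place WK@(3,0)
Op 7: place WR@(4,1)
Per-piece attacks for B:
  BB@(4,2): attacks (3,3) (2,4) (3,1) (2,0) [ray(-1,-1) blocked at (2,0)]
B attacks (0,4): no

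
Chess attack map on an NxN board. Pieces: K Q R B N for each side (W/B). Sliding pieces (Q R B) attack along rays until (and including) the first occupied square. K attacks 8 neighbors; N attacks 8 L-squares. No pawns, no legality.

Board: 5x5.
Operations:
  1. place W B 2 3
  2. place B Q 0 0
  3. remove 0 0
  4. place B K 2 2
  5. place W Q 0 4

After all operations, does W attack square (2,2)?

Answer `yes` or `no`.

Answer: yes

Derivation:
Op 1: place WB@(2,3)
Op 2: place BQ@(0,0)
Op 3: remove (0,0)
Op 4: place BK@(2,2)
Op 5: place WQ@(0,4)
Per-piece attacks for W:
  WQ@(0,4): attacks (0,3) (0,2) (0,1) (0,0) (1,4) (2,4) (3,4) (4,4) (1,3) (2,2) [ray(1,-1) blocked at (2,2)]
  WB@(2,3): attacks (3,4) (3,2) (4,1) (1,4) (1,2) (0,1)
W attacks (2,2): yes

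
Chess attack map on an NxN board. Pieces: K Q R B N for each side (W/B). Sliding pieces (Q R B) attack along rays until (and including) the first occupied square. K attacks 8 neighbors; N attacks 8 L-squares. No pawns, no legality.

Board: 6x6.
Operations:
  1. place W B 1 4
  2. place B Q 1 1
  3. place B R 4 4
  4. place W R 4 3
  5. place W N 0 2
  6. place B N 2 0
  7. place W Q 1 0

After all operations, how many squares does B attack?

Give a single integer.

Answer: 21

Derivation:
Op 1: place WB@(1,4)
Op 2: place BQ@(1,1)
Op 3: place BR@(4,4)
Op 4: place WR@(4,3)
Op 5: place WN@(0,2)
Op 6: place BN@(2,0)
Op 7: place WQ@(1,0)
Per-piece attacks for B:
  BQ@(1,1): attacks (1,2) (1,3) (1,4) (1,0) (2,1) (3,1) (4,1) (5,1) (0,1) (2,2) (3,3) (4,4) (2,0) (0,2) (0,0) [ray(0,1) blocked at (1,4); ray(0,-1) blocked at (1,0); ray(1,1) blocked at (4,4); ray(1,-1) blocked at (2,0); ray(-1,1) blocked at (0,2)]
  BN@(2,0): attacks (3,2) (4,1) (1,2) (0,1)
  BR@(4,4): attacks (4,5) (4,3) (5,4) (3,4) (2,4) (1,4) [ray(0,-1) blocked at (4,3); ray(-1,0) blocked at (1,4)]
Union (21 distinct): (0,0) (0,1) (0,2) (1,0) (1,2) (1,3) (1,4) (2,0) (2,1) (2,2) (2,4) (3,1) (3,2) (3,3) (3,4) (4,1) (4,3) (4,4) (4,5) (5,1) (5,4)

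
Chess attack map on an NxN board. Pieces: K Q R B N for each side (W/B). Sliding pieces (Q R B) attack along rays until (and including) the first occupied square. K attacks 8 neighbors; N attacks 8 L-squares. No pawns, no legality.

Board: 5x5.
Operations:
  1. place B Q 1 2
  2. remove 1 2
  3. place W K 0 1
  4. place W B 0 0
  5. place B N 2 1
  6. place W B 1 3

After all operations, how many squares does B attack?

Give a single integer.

Answer: 6

Derivation:
Op 1: place BQ@(1,2)
Op 2: remove (1,2)
Op 3: place WK@(0,1)
Op 4: place WB@(0,0)
Op 5: place BN@(2,1)
Op 6: place WB@(1,3)
Per-piece attacks for B:
  BN@(2,1): attacks (3,3) (4,2) (1,3) (0,2) (4,0) (0,0)
Union (6 distinct): (0,0) (0,2) (1,3) (3,3) (4,0) (4,2)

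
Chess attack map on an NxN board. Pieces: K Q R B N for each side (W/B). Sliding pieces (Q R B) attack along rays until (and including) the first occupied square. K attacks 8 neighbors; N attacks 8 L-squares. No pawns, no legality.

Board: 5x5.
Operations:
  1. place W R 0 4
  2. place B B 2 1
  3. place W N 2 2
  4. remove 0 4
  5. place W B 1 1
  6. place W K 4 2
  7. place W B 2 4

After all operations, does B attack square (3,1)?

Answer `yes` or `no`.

Answer: no

Derivation:
Op 1: place WR@(0,4)
Op 2: place BB@(2,1)
Op 3: place WN@(2,2)
Op 4: remove (0,4)
Op 5: place WB@(1,1)
Op 6: place WK@(4,2)
Op 7: place WB@(2,4)
Per-piece attacks for B:
  BB@(2,1): attacks (3,2) (4,3) (3,0) (1,2) (0,3) (1,0)
B attacks (3,1): no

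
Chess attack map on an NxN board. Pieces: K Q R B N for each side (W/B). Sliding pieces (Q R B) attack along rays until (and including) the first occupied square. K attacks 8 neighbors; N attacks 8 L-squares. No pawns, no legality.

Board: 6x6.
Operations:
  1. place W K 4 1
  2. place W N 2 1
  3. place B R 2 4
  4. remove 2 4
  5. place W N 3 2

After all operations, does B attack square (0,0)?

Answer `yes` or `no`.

Answer: no

Derivation:
Op 1: place WK@(4,1)
Op 2: place WN@(2,1)
Op 3: place BR@(2,4)
Op 4: remove (2,4)
Op 5: place WN@(3,2)
Per-piece attacks for B:
B attacks (0,0): no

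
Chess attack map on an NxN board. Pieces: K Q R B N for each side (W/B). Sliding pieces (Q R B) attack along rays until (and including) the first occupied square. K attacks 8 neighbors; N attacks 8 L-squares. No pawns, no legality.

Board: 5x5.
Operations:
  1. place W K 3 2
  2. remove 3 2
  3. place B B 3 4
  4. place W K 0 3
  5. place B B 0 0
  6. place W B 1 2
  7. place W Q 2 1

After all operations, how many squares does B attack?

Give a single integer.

Op 1: place WK@(3,2)
Op 2: remove (3,2)
Op 3: place BB@(3,4)
Op 4: place WK@(0,3)
Op 5: place BB@(0,0)
Op 6: place WB@(1,2)
Op 7: place WQ@(2,1)
Per-piece attacks for B:
  BB@(0,0): attacks (1,1) (2,2) (3,3) (4,4)
  BB@(3,4): attacks (4,3) (2,3) (1,2) [ray(-1,-1) blocked at (1,2)]
Union (7 distinct): (1,1) (1,2) (2,2) (2,3) (3,3) (4,3) (4,4)

Answer: 7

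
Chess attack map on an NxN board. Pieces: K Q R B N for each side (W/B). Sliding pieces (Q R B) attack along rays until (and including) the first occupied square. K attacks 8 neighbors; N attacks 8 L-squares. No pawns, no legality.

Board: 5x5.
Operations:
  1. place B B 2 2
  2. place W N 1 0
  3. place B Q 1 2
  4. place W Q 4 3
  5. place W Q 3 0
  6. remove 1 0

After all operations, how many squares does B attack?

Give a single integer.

Op 1: place BB@(2,2)
Op 2: place WN@(1,0)
Op 3: place BQ@(1,2)
Op 4: place WQ@(4,3)
Op 5: place WQ@(3,0)
Op 6: remove (1,0)
Per-piece attacks for B:
  BQ@(1,2): attacks (1,3) (1,4) (1,1) (1,0) (2,2) (0,2) (2,3) (3,4) (2,1) (3,0) (0,3) (0,1) [ray(1,0) blocked at (2,2); ray(1,-1) blocked at (3,0)]
  BB@(2,2): attacks (3,3) (4,4) (3,1) (4,0) (1,3) (0,4) (1,1) (0,0)
Union (18 distinct): (0,0) (0,1) (0,2) (0,3) (0,4) (1,0) (1,1) (1,3) (1,4) (2,1) (2,2) (2,3) (3,0) (3,1) (3,3) (3,4) (4,0) (4,4)

Answer: 18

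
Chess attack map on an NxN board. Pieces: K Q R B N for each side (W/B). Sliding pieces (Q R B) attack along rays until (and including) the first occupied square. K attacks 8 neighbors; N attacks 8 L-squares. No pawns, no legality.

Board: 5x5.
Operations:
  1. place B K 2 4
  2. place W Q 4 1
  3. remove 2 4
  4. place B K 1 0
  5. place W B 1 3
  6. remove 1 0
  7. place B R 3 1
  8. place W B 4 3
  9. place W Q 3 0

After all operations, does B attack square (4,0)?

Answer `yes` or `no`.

Answer: no

Derivation:
Op 1: place BK@(2,4)
Op 2: place WQ@(4,1)
Op 3: remove (2,4)
Op 4: place BK@(1,0)
Op 5: place WB@(1,3)
Op 6: remove (1,0)
Op 7: place BR@(3,1)
Op 8: place WB@(4,3)
Op 9: place WQ@(3,0)
Per-piece attacks for B:
  BR@(3,1): attacks (3,2) (3,3) (3,4) (3,0) (4,1) (2,1) (1,1) (0,1) [ray(0,-1) blocked at (3,0); ray(1,0) blocked at (4,1)]
B attacks (4,0): no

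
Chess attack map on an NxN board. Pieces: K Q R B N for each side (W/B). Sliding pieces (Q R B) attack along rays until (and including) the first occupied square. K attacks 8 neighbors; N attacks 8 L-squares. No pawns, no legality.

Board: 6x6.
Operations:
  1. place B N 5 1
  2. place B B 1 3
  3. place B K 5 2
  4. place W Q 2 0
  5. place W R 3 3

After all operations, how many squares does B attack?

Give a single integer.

Op 1: place BN@(5,1)
Op 2: place BB@(1,3)
Op 3: place BK@(5,2)
Op 4: place WQ@(2,0)
Op 5: place WR@(3,3)
Per-piece attacks for B:
  BB@(1,3): attacks (2,4) (3,5) (2,2) (3,1) (4,0) (0,4) (0,2)
  BN@(5,1): attacks (4,3) (3,2) (3,0)
  BK@(5,2): attacks (5,3) (5,1) (4,2) (4,3) (4,1)
Union (14 distinct): (0,2) (0,4) (2,2) (2,4) (3,0) (3,1) (3,2) (3,5) (4,0) (4,1) (4,2) (4,3) (5,1) (5,3)

Answer: 14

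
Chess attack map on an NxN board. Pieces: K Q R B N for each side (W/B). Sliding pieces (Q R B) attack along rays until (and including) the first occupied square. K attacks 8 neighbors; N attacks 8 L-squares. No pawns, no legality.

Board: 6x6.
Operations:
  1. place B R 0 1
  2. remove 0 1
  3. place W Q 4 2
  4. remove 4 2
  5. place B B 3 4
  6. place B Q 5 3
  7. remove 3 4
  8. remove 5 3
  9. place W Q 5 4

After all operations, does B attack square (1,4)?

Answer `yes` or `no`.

Op 1: place BR@(0,1)
Op 2: remove (0,1)
Op 3: place WQ@(4,2)
Op 4: remove (4,2)
Op 5: place BB@(3,4)
Op 6: place BQ@(5,3)
Op 7: remove (3,4)
Op 8: remove (5,3)
Op 9: place WQ@(5,4)
Per-piece attacks for B:
B attacks (1,4): no

Answer: no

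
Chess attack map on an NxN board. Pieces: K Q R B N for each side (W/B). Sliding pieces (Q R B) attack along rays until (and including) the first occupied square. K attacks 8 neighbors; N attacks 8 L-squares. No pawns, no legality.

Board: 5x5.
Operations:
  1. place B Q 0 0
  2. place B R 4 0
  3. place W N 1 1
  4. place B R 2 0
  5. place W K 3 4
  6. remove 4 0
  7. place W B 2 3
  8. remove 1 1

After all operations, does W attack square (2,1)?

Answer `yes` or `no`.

Answer: no

Derivation:
Op 1: place BQ@(0,0)
Op 2: place BR@(4,0)
Op 3: place WN@(1,1)
Op 4: place BR@(2,0)
Op 5: place WK@(3,4)
Op 6: remove (4,0)
Op 7: place WB@(2,3)
Op 8: remove (1,1)
Per-piece attacks for W:
  WB@(2,3): attacks (3,4) (3,2) (4,1) (1,4) (1,2) (0,1) [ray(1,1) blocked at (3,4)]
  WK@(3,4): attacks (3,3) (4,4) (2,4) (4,3) (2,3)
W attacks (2,1): no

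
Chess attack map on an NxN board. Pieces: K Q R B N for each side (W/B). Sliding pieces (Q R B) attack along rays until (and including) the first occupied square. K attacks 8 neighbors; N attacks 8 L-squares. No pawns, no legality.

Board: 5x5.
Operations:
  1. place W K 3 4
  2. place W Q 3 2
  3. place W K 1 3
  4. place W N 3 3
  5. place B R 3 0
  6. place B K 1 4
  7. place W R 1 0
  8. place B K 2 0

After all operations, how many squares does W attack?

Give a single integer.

Op 1: place WK@(3,4)
Op 2: place WQ@(3,2)
Op 3: place WK@(1,3)
Op 4: place WN@(3,3)
Op 5: place BR@(3,0)
Op 6: place BK@(1,4)
Op 7: place WR@(1,0)
Op 8: place BK@(2,0)
Per-piece attacks for W:
  WR@(1,0): attacks (1,1) (1,2) (1,3) (2,0) (0,0) [ray(0,1) blocked at (1,3); ray(1,0) blocked at (2,0)]
  WK@(1,3): attacks (1,4) (1,2) (2,3) (0,3) (2,4) (2,2) (0,4) (0,2)
  WQ@(3,2): attacks (3,3) (3,1) (3,0) (4,2) (2,2) (1,2) (0,2) (4,3) (4,1) (2,3) (1,4) (2,1) (1,0) [ray(0,1) blocked at (3,3); ray(0,-1) blocked at (3,0); ray(-1,1) blocked at (1,4); ray(-1,-1) blocked at (1,0)]
  WN@(3,3): attacks (1,4) (4,1) (2,1) (1,2)
  WK@(3,4): attacks (3,3) (4,4) (2,4) (4,3) (2,3)
Union (21 distinct): (0,0) (0,2) (0,3) (0,4) (1,0) (1,1) (1,2) (1,3) (1,4) (2,0) (2,1) (2,2) (2,3) (2,4) (3,0) (3,1) (3,3) (4,1) (4,2) (4,3) (4,4)

Answer: 21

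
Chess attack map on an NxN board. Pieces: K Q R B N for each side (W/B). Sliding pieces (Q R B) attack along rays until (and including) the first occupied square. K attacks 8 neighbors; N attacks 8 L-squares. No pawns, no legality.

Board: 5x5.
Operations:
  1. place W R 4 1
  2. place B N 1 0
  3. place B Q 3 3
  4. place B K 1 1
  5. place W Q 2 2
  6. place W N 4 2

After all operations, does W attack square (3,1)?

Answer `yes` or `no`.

Op 1: place WR@(4,1)
Op 2: place BN@(1,0)
Op 3: place BQ@(3,3)
Op 4: place BK@(1,1)
Op 5: place WQ@(2,2)
Op 6: place WN@(4,2)
Per-piece attacks for W:
  WQ@(2,2): attacks (2,3) (2,4) (2,1) (2,0) (3,2) (4,2) (1,2) (0,2) (3,3) (3,1) (4,0) (1,3) (0,4) (1,1) [ray(1,0) blocked at (4,2); ray(1,1) blocked at (3,3); ray(-1,-1) blocked at (1,1)]
  WR@(4,1): attacks (4,2) (4,0) (3,1) (2,1) (1,1) [ray(0,1) blocked at (4,2); ray(-1,0) blocked at (1,1)]
  WN@(4,2): attacks (3,4) (2,3) (3,0) (2,1)
W attacks (3,1): yes

Answer: yes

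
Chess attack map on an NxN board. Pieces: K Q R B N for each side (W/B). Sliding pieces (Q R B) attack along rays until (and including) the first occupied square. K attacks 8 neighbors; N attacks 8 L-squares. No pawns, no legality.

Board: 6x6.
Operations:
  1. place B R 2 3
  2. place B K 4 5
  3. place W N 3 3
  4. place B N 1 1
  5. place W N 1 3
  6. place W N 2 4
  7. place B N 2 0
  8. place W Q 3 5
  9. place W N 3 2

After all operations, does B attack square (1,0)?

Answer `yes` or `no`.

Answer: no

Derivation:
Op 1: place BR@(2,3)
Op 2: place BK@(4,5)
Op 3: place WN@(3,3)
Op 4: place BN@(1,1)
Op 5: place WN@(1,3)
Op 6: place WN@(2,4)
Op 7: place BN@(2,0)
Op 8: place WQ@(3,5)
Op 9: place WN@(3,2)
Per-piece attacks for B:
  BN@(1,1): attacks (2,3) (3,2) (0,3) (3,0)
  BN@(2,0): attacks (3,2) (4,1) (1,2) (0,1)
  BR@(2,3): attacks (2,4) (2,2) (2,1) (2,0) (3,3) (1,3) [ray(0,1) blocked at (2,4); ray(0,-1) blocked at (2,0); ray(1,0) blocked at (3,3); ray(-1,0) blocked at (1,3)]
  BK@(4,5): attacks (4,4) (5,5) (3,5) (5,4) (3,4)
B attacks (1,0): no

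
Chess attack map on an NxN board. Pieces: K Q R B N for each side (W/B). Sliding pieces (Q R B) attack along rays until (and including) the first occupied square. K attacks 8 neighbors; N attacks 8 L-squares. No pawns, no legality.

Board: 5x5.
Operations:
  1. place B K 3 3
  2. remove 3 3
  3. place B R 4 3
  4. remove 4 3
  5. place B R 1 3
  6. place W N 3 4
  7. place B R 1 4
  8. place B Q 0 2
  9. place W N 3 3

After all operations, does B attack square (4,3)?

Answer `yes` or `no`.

Op 1: place BK@(3,3)
Op 2: remove (3,3)
Op 3: place BR@(4,3)
Op 4: remove (4,3)
Op 5: place BR@(1,3)
Op 6: place WN@(3,4)
Op 7: place BR@(1,4)
Op 8: place BQ@(0,2)
Op 9: place WN@(3,3)
Per-piece attacks for B:
  BQ@(0,2): attacks (0,3) (0,4) (0,1) (0,0) (1,2) (2,2) (3,2) (4,2) (1,3) (1,1) (2,0) [ray(1,1) blocked at (1,3)]
  BR@(1,3): attacks (1,4) (1,2) (1,1) (1,0) (2,3) (3,3) (0,3) [ray(0,1) blocked at (1,4); ray(1,0) blocked at (3,3)]
  BR@(1,4): attacks (1,3) (2,4) (3,4) (0,4) [ray(0,-1) blocked at (1,3); ray(1,0) blocked at (3,4)]
B attacks (4,3): no

Answer: no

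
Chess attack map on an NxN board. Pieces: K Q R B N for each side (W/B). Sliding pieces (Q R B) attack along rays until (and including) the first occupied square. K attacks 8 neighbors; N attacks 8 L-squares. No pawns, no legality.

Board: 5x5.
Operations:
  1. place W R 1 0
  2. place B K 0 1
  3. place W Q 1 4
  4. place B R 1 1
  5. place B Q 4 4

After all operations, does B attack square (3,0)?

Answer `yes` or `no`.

Answer: no

Derivation:
Op 1: place WR@(1,0)
Op 2: place BK@(0,1)
Op 3: place WQ@(1,4)
Op 4: place BR@(1,1)
Op 5: place BQ@(4,4)
Per-piece attacks for B:
  BK@(0,1): attacks (0,2) (0,0) (1,1) (1,2) (1,0)
  BR@(1,1): attacks (1,2) (1,3) (1,4) (1,0) (2,1) (3,1) (4,1) (0,1) [ray(0,1) blocked at (1,4); ray(0,-1) blocked at (1,0); ray(-1,0) blocked at (0,1)]
  BQ@(4,4): attacks (4,3) (4,2) (4,1) (4,0) (3,4) (2,4) (1,4) (3,3) (2,2) (1,1) [ray(-1,0) blocked at (1,4); ray(-1,-1) blocked at (1,1)]
B attacks (3,0): no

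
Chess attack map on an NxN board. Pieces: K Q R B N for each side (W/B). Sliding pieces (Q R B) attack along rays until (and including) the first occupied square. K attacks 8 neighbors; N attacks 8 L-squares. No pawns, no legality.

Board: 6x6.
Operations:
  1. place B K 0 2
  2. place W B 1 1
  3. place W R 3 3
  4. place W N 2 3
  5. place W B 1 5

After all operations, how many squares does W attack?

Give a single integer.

Answer: 19

Derivation:
Op 1: place BK@(0,2)
Op 2: place WB@(1,1)
Op 3: place WR@(3,3)
Op 4: place WN@(2,3)
Op 5: place WB@(1,5)
Per-piece attacks for W:
  WB@(1,1): attacks (2,2) (3,3) (2,0) (0,2) (0,0) [ray(1,1) blocked at (3,3); ray(-1,1) blocked at (0,2)]
  WB@(1,5): attacks (2,4) (3,3) (0,4) [ray(1,-1) blocked at (3,3)]
  WN@(2,3): attacks (3,5) (4,4) (1,5) (0,4) (3,1) (4,2) (1,1) (0,2)
  WR@(3,3): attacks (3,4) (3,5) (3,2) (3,1) (3,0) (4,3) (5,3) (2,3) [ray(-1,0) blocked at (2,3)]
Union (19 distinct): (0,0) (0,2) (0,4) (1,1) (1,5) (2,0) (2,2) (2,3) (2,4) (3,0) (3,1) (3,2) (3,3) (3,4) (3,5) (4,2) (4,3) (4,4) (5,3)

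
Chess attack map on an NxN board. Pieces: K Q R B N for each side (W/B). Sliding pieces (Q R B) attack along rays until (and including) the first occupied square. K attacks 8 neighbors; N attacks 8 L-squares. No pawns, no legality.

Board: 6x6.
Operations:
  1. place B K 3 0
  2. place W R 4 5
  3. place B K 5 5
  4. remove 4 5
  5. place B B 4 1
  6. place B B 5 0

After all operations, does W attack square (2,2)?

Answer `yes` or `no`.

Answer: no

Derivation:
Op 1: place BK@(3,0)
Op 2: place WR@(4,5)
Op 3: place BK@(5,5)
Op 4: remove (4,5)
Op 5: place BB@(4,1)
Op 6: place BB@(5,0)
Per-piece attacks for W:
W attacks (2,2): no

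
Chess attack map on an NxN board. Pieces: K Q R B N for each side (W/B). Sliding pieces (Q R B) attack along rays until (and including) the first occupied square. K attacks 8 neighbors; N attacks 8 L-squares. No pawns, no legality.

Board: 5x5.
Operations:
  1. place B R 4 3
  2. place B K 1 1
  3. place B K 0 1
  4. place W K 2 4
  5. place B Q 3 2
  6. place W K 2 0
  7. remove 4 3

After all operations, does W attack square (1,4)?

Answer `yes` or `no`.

Op 1: place BR@(4,3)
Op 2: place BK@(1,1)
Op 3: place BK@(0,1)
Op 4: place WK@(2,4)
Op 5: place BQ@(3,2)
Op 6: place WK@(2,0)
Op 7: remove (4,3)
Per-piece attacks for W:
  WK@(2,0): attacks (2,1) (3,0) (1,0) (3,1) (1,1)
  WK@(2,4): attacks (2,3) (3,4) (1,4) (3,3) (1,3)
W attacks (1,4): yes

Answer: yes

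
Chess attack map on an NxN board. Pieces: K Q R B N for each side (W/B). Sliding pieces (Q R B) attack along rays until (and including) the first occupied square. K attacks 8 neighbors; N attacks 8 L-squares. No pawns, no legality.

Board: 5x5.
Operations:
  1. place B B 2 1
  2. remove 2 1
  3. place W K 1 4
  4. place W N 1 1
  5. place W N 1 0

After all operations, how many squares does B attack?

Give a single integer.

Answer: 0

Derivation:
Op 1: place BB@(2,1)
Op 2: remove (2,1)
Op 3: place WK@(1,4)
Op 4: place WN@(1,1)
Op 5: place WN@(1,0)
Per-piece attacks for B:
Union (0 distinct): (none)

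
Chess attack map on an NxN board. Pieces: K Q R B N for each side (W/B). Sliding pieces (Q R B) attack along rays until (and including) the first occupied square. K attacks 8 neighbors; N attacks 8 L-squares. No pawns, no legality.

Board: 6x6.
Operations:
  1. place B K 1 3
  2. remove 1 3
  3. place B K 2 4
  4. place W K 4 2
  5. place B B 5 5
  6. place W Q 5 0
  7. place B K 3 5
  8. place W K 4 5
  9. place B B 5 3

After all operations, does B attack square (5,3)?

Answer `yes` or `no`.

Op 1: place BK@(1,3)
Op 2: remove (1,3)
Op 3: place BK@(2,4)
Op 4: place WK@(4,2)
Op 5: place BB@(5,5)
Op 6: place WQ@(5,0)
Op 7: place BK@(3,5)
Op 8: place WK@(4,5)
Op 9: place BB@(5,3)
Per-piece attacks for B:
  BK@(2,4): attacks (2,5) (2,3) (3,4) (1,4) (3,5) (3,3) (1,5) (1,3)
  BK@(3,5): attacks (3,4) (4,5) (2,5) (4,4) (2,4)
  BB@(5,3): attacks (4,4) (3,5) (4,2) [ray(-1,1) blocked at (3,5); ray(-1,-1) blocked at (4,2)]
  BB@(5,5): attacks (4,4) (3,3) (2,2) (1,1) (0,0)
B attacks (5,3): no

Answer: no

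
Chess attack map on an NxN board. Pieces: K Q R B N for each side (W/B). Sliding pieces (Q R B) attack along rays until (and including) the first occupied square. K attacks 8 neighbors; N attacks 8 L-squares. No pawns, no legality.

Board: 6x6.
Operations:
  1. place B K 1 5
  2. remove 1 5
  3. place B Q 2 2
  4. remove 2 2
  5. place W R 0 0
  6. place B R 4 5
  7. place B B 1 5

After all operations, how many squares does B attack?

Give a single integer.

Op 1: place BK@(1,5)
Op 2: remove (1,5)
Op 3: place BQ@(2,2)
Op 4: remove (2,2)
Op 5: place WR@(0,0)
Op 6: place BR@(4,5)
Op 7: place BB@(1,5)
Per-piece attacks for B:
  BB@(1,5): attacks (2,4) (3,3) (4,2) (5,1) (0,4)
  BR@(4,5): attacks (4,4) (4,3) (4,2) (4,1) (4,0) (5,5) (3,5) (2,5) (1,5) [ray(-1,0) blocked at (1,5)]
Union (13 distinct): (0,4) (1,5) (2,4) (2,5) (3,3) (3,5) (4,0) (4,1) (4,2) (4,3) (4,4) (5,1) (5,5)

Answer: 13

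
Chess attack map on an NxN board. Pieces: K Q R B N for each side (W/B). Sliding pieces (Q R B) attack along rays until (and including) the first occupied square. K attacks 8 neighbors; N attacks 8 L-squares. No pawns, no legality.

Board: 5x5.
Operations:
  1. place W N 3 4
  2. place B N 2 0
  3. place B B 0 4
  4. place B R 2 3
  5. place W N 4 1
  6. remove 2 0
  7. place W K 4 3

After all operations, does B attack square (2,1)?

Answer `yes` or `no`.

Answer: yes

Derivation:
Op 1: place WN@(3,4)
Op 2: place BN@(2,0)
Op 3: place BB@(0,4)
Op 4: place BR@(2,3)
Op 5: place WN@(4,1)
Op 6: remove (2,0)
Op 7: place WK@(4,3)
Per-piece attacks for B:
  BB@(0,4): attacks (1,3) (2,2) (3,1) (4,0)
  BR@(2,3): attacks (2,4) (2,2) (2,1) (2,0) (3,3) (4,3) (1,3) (0,3) [ray(1,0) blocked at (4,3)]
B attacks (2,1): yes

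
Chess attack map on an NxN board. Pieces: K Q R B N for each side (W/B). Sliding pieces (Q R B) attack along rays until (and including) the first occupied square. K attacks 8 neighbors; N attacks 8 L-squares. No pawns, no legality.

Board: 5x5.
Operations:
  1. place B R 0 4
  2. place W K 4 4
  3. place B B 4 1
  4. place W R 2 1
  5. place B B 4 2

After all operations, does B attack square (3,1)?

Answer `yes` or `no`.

Op 1: place BR@(0,4)
Op 2: place WK@(4,4)
Op 3: place BB@(4,1)
Op 4: place WR@(2,1)
Op 5: place BB@(4,2)
Per-piece attacks for B:
  BR@(0,4): attacks (0,3) (0,2) (0,1) (0,0) (1,4) (2,4) (3,4) (4,4) [ray(1,0) blocked at (4,4)]
  BB@(4,1): attacks (3,2) (2,3) (1,4) (3,0)
  BB@(4,2): attacks (3,3) (2,4) (3,1) (2,0)
B attacks (3,1): yes

Answer: yes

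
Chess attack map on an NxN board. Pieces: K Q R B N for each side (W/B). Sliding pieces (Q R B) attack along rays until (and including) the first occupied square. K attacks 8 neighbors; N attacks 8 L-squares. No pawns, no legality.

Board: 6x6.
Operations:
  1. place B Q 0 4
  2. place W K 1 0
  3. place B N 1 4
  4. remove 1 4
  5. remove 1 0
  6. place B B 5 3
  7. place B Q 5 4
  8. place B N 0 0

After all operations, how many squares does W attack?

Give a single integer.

Answer: 0

Derivation:
Op 1: place BQ@(0,4)
Op 2: place WK@(1,0)
Op 3: place BN@(1,4)
Op 4: remove (1,4)
Op 5: remove (1,0)
Op 6: place BB@(5,3)
Op 7: place BQ@(5,4)
Op 8: place BN@(0,0)
Per-piece attacks for W:
Union (0 distinct): (none)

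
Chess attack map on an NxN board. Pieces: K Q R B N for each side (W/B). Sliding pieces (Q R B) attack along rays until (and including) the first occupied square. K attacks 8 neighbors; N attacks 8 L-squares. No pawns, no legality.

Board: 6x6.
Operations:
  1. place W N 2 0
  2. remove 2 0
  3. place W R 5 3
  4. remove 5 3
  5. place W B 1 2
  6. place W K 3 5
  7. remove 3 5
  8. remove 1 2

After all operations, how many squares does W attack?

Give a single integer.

Op 1: place WN@(2,0)
Op 2: remove (2,0)
Op 3: place WR@(5,3)
Op 4: remove (5,3)
Op 5: place WB@(1,2)
Op 6: place WK@(3,5)
Op 7: remove (3,5)
Op 8: remove (1,2)
Per-piece attacks for W:
Union (0 distinct): (none)

Answer: 0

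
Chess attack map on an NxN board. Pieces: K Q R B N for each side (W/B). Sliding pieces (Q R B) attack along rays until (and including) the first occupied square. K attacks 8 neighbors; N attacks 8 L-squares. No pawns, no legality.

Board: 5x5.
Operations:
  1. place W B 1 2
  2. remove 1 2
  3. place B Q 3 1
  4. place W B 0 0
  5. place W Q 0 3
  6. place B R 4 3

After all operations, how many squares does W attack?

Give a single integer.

Op 1: place WB@(1,2)
Op 2: remove (1,2)
Op 3: place BQ@(3,1)
Op 4: place WB@(0,0)
Op 5: place WQ@(0,3)
Op 6: place BR@(4,3)
Per-piece attacks for W:
  WB@(0,0): attacks (1,1) (2,2) (3,3) (4,4)
  WQ@(0,3): attacks (0,4) (0,2) (0,1) (0,0) (1,3) (2,3) (3,3) (4,3) (1,4) (1,2) (2,1) (3,0) [ray(0,-1) blocked at (0,0); ray(1,0) blocked at (4,3)]
Union (15 distinct): (0,0) (0,1) (0,2) (0,4) (1,1) (1,2) (1,3) (1,4) (2,1) (2,2) (2,3) (3,0) (3,3) (4,3) (4,4)

Answer: 15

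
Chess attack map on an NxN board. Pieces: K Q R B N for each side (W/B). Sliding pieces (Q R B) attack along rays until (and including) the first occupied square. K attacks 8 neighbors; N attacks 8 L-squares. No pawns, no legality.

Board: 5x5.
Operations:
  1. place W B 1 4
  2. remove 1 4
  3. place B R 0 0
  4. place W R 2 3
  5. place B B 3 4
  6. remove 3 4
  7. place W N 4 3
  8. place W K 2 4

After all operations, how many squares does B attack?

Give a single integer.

Op 1: place WB@(1,4)
Op 2: remove (1,4)
Op 3: place BR@(0,0)
Op 4: place WR@(2,3)
Op 5: place BB@(3,4)
Op 6: remove (3,4)
Op 7: place WN@(4,3)
Op 8: place WK@(2,4)
Per-piece attacks for B:
  BR@(0,0): attacks (0,1) (0,2) (0,3) (0,4) (1,0) (2,0) (3,0) (4,0)
Union (8 distinct): (0,1) (0,2) (0,3) (0,4) (1,0) (2,0) (3,0) (4,0)

Answer: 8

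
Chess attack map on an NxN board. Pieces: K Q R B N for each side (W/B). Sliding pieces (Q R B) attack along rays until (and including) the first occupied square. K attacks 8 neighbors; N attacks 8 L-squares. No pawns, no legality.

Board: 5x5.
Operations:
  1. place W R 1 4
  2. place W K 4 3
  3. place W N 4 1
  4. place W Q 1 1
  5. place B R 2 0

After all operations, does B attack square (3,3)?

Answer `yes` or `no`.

Op 1: place WR@(1,4)
Op 2: place WK@(4,3)
Op 3: place WN@(4,1)
Op 4: place WQ@(1,1)
Op 5: place BR@(2,0)
Per-piece attacks for B:
  BR@(2,0): attacks (2,1) (2,2) (2,3) (2,4) (3,0) (4,0) (1,0) (0,0)
B attacks (3,3): no

Answer: no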